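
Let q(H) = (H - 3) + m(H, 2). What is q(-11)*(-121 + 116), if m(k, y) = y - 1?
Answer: 65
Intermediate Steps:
m(k, y) = -1 + y
q(H) = -2 + H (q(H) = (H - 3) + (-1 + 2) = (-3 + H) + 1 = -2 + H)
q(-11)*(-121 + 116) = (-2 - 11)*(-121 + 116) = -13*(-5) = 65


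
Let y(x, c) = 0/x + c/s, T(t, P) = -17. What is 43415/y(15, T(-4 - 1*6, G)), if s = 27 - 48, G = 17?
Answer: 911715/17 ≈ 53630.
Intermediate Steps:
s = -21
y(x, c) = -c/21 (y(x, c) = 0/x + c/(-21) = 0 + c*(-1/21) = 0 - c/21 = -c/21)
43415/y(15, T(-4 - 1*6, G)) = 43415/((-1/21*(-17))) = 43415/(17/21) = 43415*(21/17) = 911715/17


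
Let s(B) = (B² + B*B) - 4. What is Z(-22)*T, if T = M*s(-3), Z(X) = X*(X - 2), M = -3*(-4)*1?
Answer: 88704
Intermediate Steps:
s(B) = -4 + 2*B² (s(B) = (B² + B²) - 4 = 2*B² - 4 = -4 + 2*B²)
M = 12 (M = 12*1 = 12)
Z(X) = X*(-2 + X)
T = 168 (T = 12*(-4 + 2*(-3)²) = 12*(-4 + 2*9) = 12*(-4 + 18) = 12*14 = 168)
Z(-22)*T = -22*(-2 - 22)*168 = -22*(-24)*168 = 528*168 = 88704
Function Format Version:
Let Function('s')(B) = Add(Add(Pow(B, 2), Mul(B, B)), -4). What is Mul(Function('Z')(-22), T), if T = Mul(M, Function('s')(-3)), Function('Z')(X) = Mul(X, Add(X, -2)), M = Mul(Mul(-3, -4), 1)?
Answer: 88704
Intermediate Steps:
Function('s')(B) = Add(-4, Mul(2, Pow(B, 2))) (Function('s')(B) = Add(Add(Pow(B, 2), Pow(B, 2)), -4) = Add(Mul(2, Pow(B, 2)), -4) = Add(-4, Mul(2, Pow(B, 2))))
M = 12 (M = Mul(12, 1) = 12)
Function('Z')(X) = Mul(X, Add(-2, X))
T = 168 (T = Mul(12, Add(-4, Mul(2, Pow(-3, 2)))) = Mul(12, Add(-4, Mul(2, 9))) = Mul(12, Add(-4, 18)) = Mul(12, 14) = 168)
Mul(Function('Z')(-22), T) = Mul(Mul(-22, Add(-2, -22)), 168) = Mul(Mul(-22, -24), 168) = Mul(528, 168) = 88704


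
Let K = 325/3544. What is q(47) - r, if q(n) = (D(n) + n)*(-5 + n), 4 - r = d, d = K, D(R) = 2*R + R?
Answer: 27969573/3544 ≈ 7892.1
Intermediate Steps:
K = 325/3544 (K = 325*(1/3544) = 325/3544 ≈ 0.091704)
D(R) = 3*R
d = 325/3544 ≈ 0.091704
r = 13851/3544 (r = 4 - 1*325/3544 = 4 - 325/3544 = 13851/3544 ≈ 3.9083)
q(n) = 4*n*(-5 + n) (q(n) = (3*n + n)*(-5 + n) = (4*n)*(-5 + n) = 4*n*(-5 + n))
q(47) - r = 4*47*(-5 + 47) - 1*13851/3544 = 4*47*42 - 13851/3544 = 7896 - 13851/3544 = 27969573/3544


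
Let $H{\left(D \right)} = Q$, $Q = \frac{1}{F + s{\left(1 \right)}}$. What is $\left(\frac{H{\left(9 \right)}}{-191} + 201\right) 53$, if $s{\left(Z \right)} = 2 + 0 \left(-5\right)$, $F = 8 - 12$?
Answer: $\frac{4069499}{382} \approx 10653.0$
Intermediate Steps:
$F = -4$ ($F = 8 - 12 = -4$)
$s{\left(Z \right)} = 2$ ($s{\left(Z \right)} = 2 + 0 = 2$)
$Q = - \frac{1}{2}$ ($Q = \frac{1}{-4 + 2} = \frac{1}{-2} = - \frac{1}{2} \approx -0.5$)
$H{\left(D \right)} = - \frac{1}{2}$
$\left(\frac{H{\left(9 \right)}}{-191} + 201\right) 53 = \left(- \frac{1}{2 \left(-191\right)} + 201\right) 53 = \left(\left(- \frac{1}{2}\right) \left(- \frac{1}{191}\right) + 201\right) 53 = \left(\frac{1}{382} + 201\right) 53 = \frac{76783}{382} \cdot 53 = \frac{4069499}{382}$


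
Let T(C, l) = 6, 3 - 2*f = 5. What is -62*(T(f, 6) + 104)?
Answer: -6820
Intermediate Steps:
f = -1 (f = 3/2 - ½*5 = 3/2 - 5/2 = -1)
-62*(T(f, 6) + 104) = -62*(6 + 104) = -62*110 = -6820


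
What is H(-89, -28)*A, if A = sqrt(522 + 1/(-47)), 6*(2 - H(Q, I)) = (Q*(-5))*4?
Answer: -884*sqrt(1153051)/141 ≈ -6732.2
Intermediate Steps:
H(Q, I) = 2 + 10*Q/3 (H(Q, I) = 2 - Q*(-5)*4/6 = 2 - (-5*Q)*4/6 = 2 - (-10)*Q/3 = 2 + 10*Q/3)
A = sqrt(1153051)/47 (A = sqrt(522 - 1/47) = sqrt(24533/47) = sqrt(1153051)/47 ≈ 22.847)
H(-89, -28)*A = (2 + (10/3)*(-89))*(sqrt(1153051)/47) = (2 - 890/3)*(sqrt(1153051)/47) = -884*sqrt(1153051)/141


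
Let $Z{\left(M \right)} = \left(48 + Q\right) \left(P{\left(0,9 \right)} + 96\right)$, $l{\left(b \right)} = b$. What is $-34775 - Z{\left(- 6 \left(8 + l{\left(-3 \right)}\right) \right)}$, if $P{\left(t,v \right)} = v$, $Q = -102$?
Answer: $-29105$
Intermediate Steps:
$Z{\left(M \right)} = -5670$ ($Z{\left(M \right)} = \left(48 - 102\right) \left(9 + 96\right) = \left(-54\right) 105 = -5670$)
$-34775 - Z{\left(- 6 \left(8 + l{\left(-3 \right)}\right) \right)} = -34775 - -5670 = -34775 + 5670 = -29105$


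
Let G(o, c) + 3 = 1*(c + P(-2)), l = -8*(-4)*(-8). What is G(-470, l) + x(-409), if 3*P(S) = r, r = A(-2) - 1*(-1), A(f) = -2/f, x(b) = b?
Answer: -2002/3 ≈ -667.33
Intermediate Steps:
r = 2 (r = -2/(-2) - 1*(-1) = -2*(-½) + 1 = 1 + 1 = 2)
l = -256 (l = 32*(-8) = -256)
P(S) = ⅔ (P(S) = (⅓)*2 = ⅔)
G(o, c) = -7/3 + c (G(o, c) = -3 + 1*(c + ⅔) = -3 + 1*(⅔ + c) = -3 + (⅔ + c) = -7/3 + c)
G(-470, l) + x(-409) = (-7/3 - 256) - 409 = -775/3 - 409 = -2002/3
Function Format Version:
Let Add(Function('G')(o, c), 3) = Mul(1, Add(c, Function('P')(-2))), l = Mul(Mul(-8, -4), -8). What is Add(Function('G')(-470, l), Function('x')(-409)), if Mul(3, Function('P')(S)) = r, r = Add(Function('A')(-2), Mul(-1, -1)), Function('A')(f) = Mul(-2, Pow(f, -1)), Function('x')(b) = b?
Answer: Rational(-2002, 3) ≈ -667.33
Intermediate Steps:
r = 2 (r = Add(Mul(-2, Pow(-2, -1)), Mul(-1, -1)) = Add(Mul(-2, Rational(-1, 2)), 1) = Add(1, 1) = 2)
l = -256 (l = Mul(32, -8) = -256)
Function('P')(S) = Rational(2, 3) (Function('P')(S) = Mul(Rational(1, 3), 2) = Rational(2, 3))
Function('G')(o, c) = Add(Rational(-7, 3), c) (Function('G')(o, c) = Add(-3, Mul(1, Add(c, Rational(2, 3)))) = Add(-3, Mul(1, Add(Rational(2, 3), c))) = Add(-3, Add(Rational(2, 3), c)) = Add(Rational(-7, 3), c))
Add(Function('G')(-470, l), Function('x')(-409)) = Add(Add(Rational(-7, 3), -256), -409) = Add(Rational(-775, 3), -409) = Rational(-2002, 3)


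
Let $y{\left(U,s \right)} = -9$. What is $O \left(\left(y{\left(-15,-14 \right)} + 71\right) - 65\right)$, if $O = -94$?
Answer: $282$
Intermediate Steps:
$O \left(\left(y{\left(-15,-14 \right)} + 71\right) - 65\right) = - 94 \left(\left(-9 + 71\right) - 65\right) = - 94 \left(62 - 65\right) = \left(-94\right) \left(-3\right) = 282$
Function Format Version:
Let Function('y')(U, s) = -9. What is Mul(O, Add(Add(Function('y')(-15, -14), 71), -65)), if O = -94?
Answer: 282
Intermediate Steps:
Mul(O, Add(Add(Function('y')(-15, -14), 71), -65)) = Mul(-94, Add(Add(-9, 71), -65)) = Mul(-94, Add(62, -65)) = Mul(-94, -3) = 282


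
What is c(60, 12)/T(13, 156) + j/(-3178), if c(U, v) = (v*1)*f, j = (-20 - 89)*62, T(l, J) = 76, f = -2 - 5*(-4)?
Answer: 150007/30191 ≈ 4.9686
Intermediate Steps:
f = 18 (f = -2 + 20 = 18)
j = -6758 (j = -109*62 = -6758)
c(U, v) = 18*v (c(U, v) = (v*1)*18 = v*18 = 18*v)
c(60, 12)/T(13, 156) + j/(-3178) = (18*12)/76 - 6758/(-3178) = 216*(1/76) - 6758*(-1/3178) = 54/19 + 3379/1589 = 150007/30191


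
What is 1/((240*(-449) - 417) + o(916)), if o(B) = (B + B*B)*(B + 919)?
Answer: 1/1541240443 ≈ 6.4883e-10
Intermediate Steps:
o(B) = (919 + B)*(B + B²) (o(B) = (B + B²)*(919 + B) = (919 + B)*(B + B²))
1/((240*(-449) - 417) + o(916)) = 1/((240*(-449) - 417) + 916*(919 + 916² + 920*916)) = 1/((-107760 - 417) + 916*(919 + 839056 + 842720)) = 1/(-108177 + 916*1682695) = 1/(-108177 + 1541348620) = 1/1541240443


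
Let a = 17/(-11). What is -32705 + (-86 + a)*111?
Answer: -466648/11 ≈ -42423.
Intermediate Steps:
a = -17/11 (a = 17*(-1/11) = -17/11 ≈ -1.5455)
-32705 + (-86 + a)*111 = -32705 + (-86 - 17/11)*111 = -32705 - 963/11*111 = -32705 - 106893/11 = -466648/11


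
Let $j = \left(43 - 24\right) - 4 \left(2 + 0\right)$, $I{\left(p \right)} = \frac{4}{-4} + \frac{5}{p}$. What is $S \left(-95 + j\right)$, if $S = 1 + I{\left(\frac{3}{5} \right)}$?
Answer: $-700$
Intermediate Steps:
$I{\left(p \right)} = -1 + \frac{5}{p}$ ($I{\left(p \right)} = 4 \left(- \frac{1}{4}\right) + \frac{5}{p} = -1 + \frac{5}{p}$)
$j = 11$ ($j = 19 - 8 = 11$)
$S = \frac{25}{3}$ ($S = 1 + \frac{5 - \frac{3}{5}}{3 \cdot \frac{1}{5}} = 1 + \frac{5 - 3 \cdot \frac{1}{5}}{3 \cdot \frac{1}{5}} = 1 + \frac{5 - \frac{3}{5}}{\frac{3}{5}} = 1 + \frac{5 \left(5 - \frac{3}{5}\right)}{3} = 1 + \frac{5}{3} \cdot \frac{22}{5} = 1 + \frac{22}{3} = \frac{25}{3} \approx 8.3333$)
$S \left(-95 + j\right) = \frac{25 \left(-95 + 11\right)}{3} = \frac{25}{3} \left(-84\right) = -700$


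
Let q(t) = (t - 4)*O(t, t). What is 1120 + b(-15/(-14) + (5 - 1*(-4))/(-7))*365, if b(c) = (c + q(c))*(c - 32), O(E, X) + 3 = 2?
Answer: -321390/7 ≈ -45913.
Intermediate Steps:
O(E, X) = -1 (O(E, X) = -3 + 2 = -1)
q(t) = 4 - t (q(t) = (t - 4)*(-1) = (-4 + t)*(-1) = 4 - t)
b(c) = -128 + 4*c (b(c) = (c + (4 - c))*(c - 32) = 4*(-32 + c) = -128 + 4*c)
1120 + b(-15/(-14) + (5 - 1*(-4))/(-7))*365 = 1120 + (-128 + 4*(-15/(-14) + (5 - 1*(-4))/(-7)))*365 = 1120 + (-128 + 4*(-15*(-1/14) + (5 + 4)*(-1/7)))*365 = 1120 + (-128 + 4*(15/14 + 9*(-1/7)))*365 = 1120 + (-128 + 4*(15/14 - 9/7))*365 = 1120 + (-128 + 4*(-3/14))*365 = 1120 + (-128 - 6/7)*365 = 1120 - 902/7*365 = 1120 - 329230/7 = -321390/7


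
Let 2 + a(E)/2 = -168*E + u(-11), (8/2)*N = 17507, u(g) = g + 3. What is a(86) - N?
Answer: -133171/4 ≈ -33293.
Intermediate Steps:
u(g) = 3 + g
N = 17507/4 (N = (1/4)*17507 = 17507/4 ≈ 4376.8)
a(E) = -20 - 336*E (a(E) = -4 + 2*(-168*E + (3 - 11)) = -4 + 2*(-168*E - 8) = -4 + 2*(-8 - 168*E) = -4 + (-16 - 336*E) = -20 - 336*E)
a(86) - N = (-20 - 336*86) - 1*17507/4 = (-20 - 28896) - 17507/4 = -28916 - 17507/4 = -133171/4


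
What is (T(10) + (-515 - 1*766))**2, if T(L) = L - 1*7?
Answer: 1633284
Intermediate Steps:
T(L) = -7 + L (T(L) = L - 7 = -7 + L)
(T(10) + (-515 - 1*766))**2 = ((-7 + 10) + (-515 - 1*766))**2 = (3 + (-515 - 766))**2 = (3 - 1281)**2 = (-1278)**2 = 1633284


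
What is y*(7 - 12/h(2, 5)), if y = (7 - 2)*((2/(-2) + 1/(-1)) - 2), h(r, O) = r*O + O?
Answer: -124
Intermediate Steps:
h(r, O) = O + O*r (h(r, O) = O*r + O = O + O*r)
y = -20 (y = 5*((2*(-½) + 1*(-1)) - 2) = 5*((-1 - 1) - 2) = 5*(-2 - 2) = 5*(-4) = -20)
y*(7 - 12/h(2, 5)) = -20*(7 - 12*1/(5*(1 + 2))) = -20*(7 - 12/(5*3)) = -20*(7 - 12/15) = -20*(7 - 12*1/15) = -20*(7 - ⅘) = -20*31/5 = -124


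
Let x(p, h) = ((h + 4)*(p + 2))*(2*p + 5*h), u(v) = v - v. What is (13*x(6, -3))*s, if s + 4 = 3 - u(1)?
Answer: 312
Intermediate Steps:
u(v) = 0
s = -1 (s = -4 + (3 - 1*0) = -4 + (3 + 0) = -4 + 3 = -1)
x(p, h) = (2 + p)*(4 + h)*(2*p + 5*h) (x(p, h) = ((4 + h)*(2 + p))*(2*p + 5*h) = ((2 + p)*(4 + h))*(2*p + 5*h) = (2 + p)*(4 + h)*(2*p + 5*h))
(13*x(6, -3))*s = (13*(8*6**2 + 10*(-3)**2 + 16*6 + 40*(-3) + 2*(-3)*6**2 + 5*6*(-3)**2 + 24*(-3)*6))*(-1) = (13*(8*36 + 10*9 + 96 - 120 + 2*(-3)*36 + 5*6*9 - 432))*(-1) = (13*(288 + 90 + 96 - 120 - 216 + 270 - 432))*(-1) = (13*(-24))*(-1) = -312*(-1) = 312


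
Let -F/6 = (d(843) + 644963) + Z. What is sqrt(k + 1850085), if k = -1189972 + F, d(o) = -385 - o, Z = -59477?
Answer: I*sqrt(2845435) ≈ 1686.8*I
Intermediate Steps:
F = -3505548 (F = -6*(((-385 - 1*843) + 644963) - 59477) = -6*(((-385 - 843) + 644963) - 59477) = -6*((-1228 + 644963) - 59477) = -6*(643735 - 59477) = -6*584258 = -3505548)
k = -4695520 (k = -1189972 - 3505548 = -4695520)
sqrt(k + 1850085) = sqrt(-4695520 + 1850085) = sqrt(-2845435) = I*sqrt(2845435)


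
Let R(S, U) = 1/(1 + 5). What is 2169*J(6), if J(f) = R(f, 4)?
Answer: 723/2 ≈ 361.50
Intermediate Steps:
R(S, U) = ⅙ (R(S, U) = 1/6 = ⅙)
J(f) = ⅙
2169*J(6) = 2169*(⅙) = 723/2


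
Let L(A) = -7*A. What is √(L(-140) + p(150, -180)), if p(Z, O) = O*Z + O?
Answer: 10*I*√262 ≈ 161.86*I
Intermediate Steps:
p(Z, O) = O + O*Z
√(L(-140) + p(150, -180)) = √(-7*(-140) - 180*(1 + 150)) = √(980 - 180*151) = √(980 - 27180) = √(-26200) = 10*I*√262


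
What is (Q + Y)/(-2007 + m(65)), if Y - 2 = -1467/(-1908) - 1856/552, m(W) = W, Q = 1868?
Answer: -27316423/28407576 ≈ -0.96159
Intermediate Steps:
Y = -8681/14628 (Y = 2 + (-1467/(-1908) - 1856/552) = 2 + (-1467*(-1/1908) - 1856*1/552) = 2 + (163/212 - 232/69) = 2 - 37937/14628 = -8681/14628 ≈ -0.59345)
(Q + Y)/(-2007 + m(65)) = (1868 - 8681/14628)/(-2007 + 65) = (27316423/14628)/(-1942) = (27316423/14628)*(-1/1942) = -27316423/28407576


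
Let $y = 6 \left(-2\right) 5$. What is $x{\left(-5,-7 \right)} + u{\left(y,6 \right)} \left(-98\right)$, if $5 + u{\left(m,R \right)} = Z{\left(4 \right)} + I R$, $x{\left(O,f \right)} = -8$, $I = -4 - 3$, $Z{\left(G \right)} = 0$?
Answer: $4598$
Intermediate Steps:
$I = -7$ ($I = -4 - 3 = -7$)
$y = -60$ ($y = \left(-12\right) 5 = -60$)
$u{\left(m,R \right)} = -5 - 7 R$ ($u{\left(m,R \right)} = -5 + \left(0 - 7 R\right) = -5 - 7 R$)
$x{\left(-5,-7 \right)} + u{\left(y,6 \right)} \left(-98\right) = -8 + \left(-5 - 42\right) \left(-98\right) = -8 - -4606 = -8 + 4606 = 4598$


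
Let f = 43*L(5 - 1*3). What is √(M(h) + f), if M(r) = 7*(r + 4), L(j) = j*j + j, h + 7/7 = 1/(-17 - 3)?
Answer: √27865/10 ≈ 16.693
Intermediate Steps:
h = -21/20 (h = -1 + 1/(-17 - 3) = -1 + 1/(-20) = -1 - 1/20 = -21/20 ≈ -1.0500)
L(j) = j + j² (L(j) = j² + j = j + j²)
f = 258 (f = 43*((5 - 1*3)*(1 + (5 - 1*3))) = 43*((5 - 3)*(1 + (5 - 3))) = 43*(2*(1 + 2)) = 43*(2*3) = 43*6 = 258)
M(r) = 28 + 7*r (M(r) = 7*(4 + r) = 28 + 7*r)
√(M(h) + f) = √((28 + 7*(-21/20)) + 258) = √((28 - 147/20) + 258) = √(413/20 + 258) = √(5573/20) = √27865/10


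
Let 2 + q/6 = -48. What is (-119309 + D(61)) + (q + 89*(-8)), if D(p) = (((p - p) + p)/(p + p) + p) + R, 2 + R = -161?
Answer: -240845/2 ≈ -1.2042e+5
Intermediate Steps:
q = -300 (q = -12 + 6*(-48) = -12 - 288 = -300)
R = -163 (R = -2 - 161 = -163)
D(p) = -325/2 + p (D(p) = (((p - p) + p)/(p + p) + p) - 163 = ((0 + p)/((2*p)) + p) - 163 = (p*(1/(2*p)) + p) - 163 = (½ + p) - 163 = -325/2 + p)
(-119309 + D(61)) + (q + 89*(-8)) = (-119309 + (-325/2 + 61)) + (-300 + 89*(-8)) = (-119309 - 203/2) + (-300 - 712) = -238821/2 - 1012 = -240845/2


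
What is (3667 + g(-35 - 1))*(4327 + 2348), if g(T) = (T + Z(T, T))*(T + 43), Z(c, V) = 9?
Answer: 23215650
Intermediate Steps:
g(T) = (9 + T)*(43 + T) (g(T) = (T + 9)*(T + 43) = (9 + T)*(43 + T))
(3667 + g(-35 - 1))*(4327 + 2348) = (3667 + (387 + (-35 - 1)**2 + 52*(-35 - 1)))*(4327 + 2348) = (3667 + (387 + (-36)**2 + 52*(-36)))*6675 = (3667 + (387 + 1296 - 1872))*6675 = (3667 - 189)*6675 = 3478*6675 = 23215650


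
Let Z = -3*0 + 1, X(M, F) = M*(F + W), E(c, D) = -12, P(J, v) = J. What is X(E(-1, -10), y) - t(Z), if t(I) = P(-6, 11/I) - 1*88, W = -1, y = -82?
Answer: 1090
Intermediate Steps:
X(M, F) = M*(-1 + F) (X(M, F) = M*(F - 1) = M*(-1 + F))
Z = 1 (Z = 0 + 1 = 1)
t(I) = -94 (t(I) = -6 - 1*88 = -6 - 88 = -94)
X(E(-1, -10), y) - t(Z) = -12*(-1 - 82) - 1*(-94) = -12*(-83) + 94 = 996 + 94 = 1090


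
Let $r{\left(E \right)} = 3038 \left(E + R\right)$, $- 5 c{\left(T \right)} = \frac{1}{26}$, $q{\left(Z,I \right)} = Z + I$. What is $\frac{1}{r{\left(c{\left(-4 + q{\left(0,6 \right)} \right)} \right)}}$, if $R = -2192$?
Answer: $- \frac{65}{432855759} \approx -1.5017 \cdot 10^{-7}$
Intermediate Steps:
$q{\left(Z,I \right)} = I + Z$
$c{\left(T \right)} = - \frac{1}{130}$ ($c{\left(T \right)} = - \frac{1}{5 \cdot 26} = \left(- \frac{1}{5}\right) \frac{1}{26} = - \frac{1}{130}$)
$r{\left(E \right)} = -6659296 + 3038 E$ ($r{\left(E \right)} = 3038 \left(E - 2192\right) = 3038 \left(-2192 + E\right) = -6659296 + 3038 E$)
$\frac{1}{r{\left(c{\left(-4 + q{\left(0,6 \right)} \right)} \right)}} = \frac{1}{-6659296 + 3038 \left(- \frac{1}{130}\right)} = \frac{1}{-6659296 - \frac{1519}{65}} = \frac{1}{- \frac{432855759}{65}} = - \frac{65}{432855759}$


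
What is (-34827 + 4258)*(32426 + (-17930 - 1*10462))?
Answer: -123315346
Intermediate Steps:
(-34827 + 4258)*(32426 + (-17930 - 1*10462)) = -30569*(32426 + (-17930 - 10462)) = -30569*(32426 - 28392) = -30569*4034 = -123315346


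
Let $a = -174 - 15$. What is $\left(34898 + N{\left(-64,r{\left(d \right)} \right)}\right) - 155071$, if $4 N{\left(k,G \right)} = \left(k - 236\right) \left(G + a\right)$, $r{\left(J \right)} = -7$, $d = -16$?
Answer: $-105473$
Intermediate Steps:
$a = -189$
$N{\left(k,G \right)} = \frac{\left(-236 + k\right) \left(-189 + G\right)}{4}$ ($N{\left(k,G \right)} = \frac{\left(k - 236\right) \left(G - 189\right)}{4} = \frac{\left(-236 + k\right) \left(-189 + G\right)}{4}$)
$\left(34898 + N{\left(-64,r{\left(d \right)} \right)}\right) - 155071 = \left(34898 + \left(11151 - -413 - -3024 + \frac{1}{4} \left(-7\right) \left(-64\right)\right)\right) - 155071 = \left(34898 + \left(11151 + 413 + 3024 + 112\right)\right) - 155071 = \left(34898 + 14700\right) - 155071 = 49598 - 155071 = -105473$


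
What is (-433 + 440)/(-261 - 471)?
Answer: -7/732 ≈ -0.0095628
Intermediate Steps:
(-433 + 440)/(-261 - 471) = 7/(-732) = 7*(-1/732) = -7/732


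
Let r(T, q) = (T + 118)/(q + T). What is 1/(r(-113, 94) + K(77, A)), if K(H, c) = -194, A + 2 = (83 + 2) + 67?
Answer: -19/3691 ≈ -0.0051477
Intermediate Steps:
A = 150 (A = -2 + ((83 + 2) + 67) = -2 + (85 + 67) = -2 + 152 = 150)
r(T, q) = (118 + T)/(T + q)
1/(r(-113, 94) + K(77, A)) = 1/((118 - 113)/(-113 + 94) - 194) = 1/(5/(-19) - 194) = 1/(-1/19*5 - 194) = 1/(-5/19 - 194) = 1/(-3691/19) = -19/3691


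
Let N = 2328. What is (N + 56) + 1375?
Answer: 3759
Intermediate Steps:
(N + 56) + 1375 = (2328 + 56) + 1375 = 2384 + 1375 = 3759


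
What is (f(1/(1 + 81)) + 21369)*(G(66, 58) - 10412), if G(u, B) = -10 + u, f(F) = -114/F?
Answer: -124489476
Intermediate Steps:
(f(1/(1 + 81)) + 21369)*(G(66, 58) - 10412) = (-114/(1/(1 + 81)) + 21369)*((-10 + 66) - 10412) = (-114/(1/82) + 21369)*(56 - 10412) = (-114/1/82 + 21369)*(-10356) = (-114*82 + 21369)*(-10356) = (-9348 + 21369)*(-10356) = 12021*(-10356) = -124489476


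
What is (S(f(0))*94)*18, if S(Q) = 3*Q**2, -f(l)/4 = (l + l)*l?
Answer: 0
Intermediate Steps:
f(l) = -8*l**2 (f(l) = -4*(l + l)*l = -4*2*l*l = -8*l**2)
(S(f(0))*94)*18 = ((3*(-8*0**2)**2)*94)*18 = ((3*(-8*0)**2)*94)*18 = ((3*0**2)*94)*18 = ((3*0)*94)*18 = (0*94)*18 = 0*18 = 0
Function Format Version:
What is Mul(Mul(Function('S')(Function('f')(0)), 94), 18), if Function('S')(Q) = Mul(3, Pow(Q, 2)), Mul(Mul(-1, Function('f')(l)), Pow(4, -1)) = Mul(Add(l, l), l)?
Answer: 0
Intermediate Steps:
Function('f')(l) = Mul(-8, Pow(l, 2)) (Function('f')(l) = Mul(-4, Mul(Add(l, l), l)) = Mul(-4, Mul(Mul(2, l), l)) = Mul(-4, Mul(2, Pow(l, 2))) = Mul(-8, Pow(l, 2)))
Mul(Mul(Function('S')(Function('f')(0)), 94), 18) = Mul(Mul(Mul(3, Pow(Mul(-8, Pow(0, 2)), 2)), 94), 18) = Mul(Mul(Mul(3, Pow(Mul(-8, 0), 2)), 94), 18) = Mul(Mul(Mul(3, Pow(0, 2)), 94), 18) = Mul(Mul(Mul(3, 0), 94), 18) = Mul(Mul(0, 94), 18) = Mul(0, 18) = 0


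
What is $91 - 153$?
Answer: $-62$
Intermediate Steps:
$91 - 153 = -62$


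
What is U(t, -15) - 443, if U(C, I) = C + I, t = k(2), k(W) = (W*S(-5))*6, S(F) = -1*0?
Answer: -458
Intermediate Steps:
S(F) = 0
k(W) = 0 (k(W) = (W*0)*6 = 0*6 = 0)
t = 0
U(t, -15) - 443 = (0 - 15) - 443 = -15 - 443 = -458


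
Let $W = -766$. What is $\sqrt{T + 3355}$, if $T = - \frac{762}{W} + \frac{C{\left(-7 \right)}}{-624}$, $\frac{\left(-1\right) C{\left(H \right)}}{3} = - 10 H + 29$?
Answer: $\frac{\sqrt{1331334237415}}{19916} \approx 57.935$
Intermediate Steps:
$C{\left(H \right)} = -87 + 30 H$ ($C{\left(H \right)} = - 3 \left(- 10 H + 29\right) = - 3 \left(29 - 10 H\right) = -87 + 30 H$)
$T = \frac{117165}{79664}$ ($T = - \frac{762}{-766} + \frac{-87 + 30 \left(-7\right)}{-624} = \left(-762\right) \left(- \frac{1}{766}\right) + \left(-87 - 210\right) \left(- \frac{1}{624}\right) = \frac{381}{383} - - \frac{99}{208} = \frac{381}{383} + \frac{99}{208} = \frac{117165}{79664} \approx 1.4707$)
$\sqrt{T + 3355} = \sqrt{\frac{117165}{79664} + 3355} = \sqrt{\frac{267389885}{79664}} = \frac{\sqrt{1331334237415}}{19916}$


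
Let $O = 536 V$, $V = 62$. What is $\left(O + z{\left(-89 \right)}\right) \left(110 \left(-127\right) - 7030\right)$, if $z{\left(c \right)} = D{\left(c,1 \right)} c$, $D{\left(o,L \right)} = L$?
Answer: $-696003000$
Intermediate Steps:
$z{\left(c \right)} = c$ ($z{\left(c \right)} = 1 c = c$)
$O = 33232$ ($O = 536 \cdot 62 = 33232$)
$\left(O + z{\left(-89 \right)}\right) \left(110 \left(-127\right) - 7030\right) = \left(33232 - 89\right) \left(110 \left(-127\right) - 7030\right) = 33143 \left(-13970 - 7030\right) = 33143 \left(-21000\right) = -696003000$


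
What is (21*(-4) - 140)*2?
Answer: -448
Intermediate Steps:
(21*(-4) - 140)*2 = (-84 - 140)*2 = -224*2 = -448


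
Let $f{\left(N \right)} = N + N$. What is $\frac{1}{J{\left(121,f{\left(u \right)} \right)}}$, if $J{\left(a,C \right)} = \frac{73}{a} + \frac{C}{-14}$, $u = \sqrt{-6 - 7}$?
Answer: $\frac{432817}{451454} + \frac{102487 i \sqrt{13}}{451454} \approx 0.95872 + 0.81852 i$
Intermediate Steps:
$u = i \sqrt{13}$ ($u = \sqrt{-13} = i \sqrt{13} \approx 3.6056 i$)
$f{\left(N \right)} = 2 N$
$J{\left(a,C \right)} = \frac{73}{a} - \frac{C}{14}$ ($J{\left(a,C \right)} = \frac{73}{a} + C \left(- \frac{1}{14}\right) = \frac{73}{a} - \frac{C}{14}$)
$\frac{1}{J{\left(121,f{\left(u \right)} \right)}} = \frac{1}{\frac{73}{121} - \frac{2 i \sqrt{13}}{14}} = \frac{1}{73 \cdot \frac{1}{121} - \frac{2 i \sqrt{13}}{14}} = \frac{1}{\frac{73}{121} - \frac{i \sqrt{13}}{7}}$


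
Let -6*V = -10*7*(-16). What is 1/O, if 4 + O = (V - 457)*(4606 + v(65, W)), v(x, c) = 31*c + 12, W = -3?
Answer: -3/8737787 ≈ -3.4334e-7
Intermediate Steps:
V = -560/3 (V = -(-10*7)*(-16)/6 = -(-35)*(-16)/3 = -⅙*1120 = -560/3 ≈ -186.67)
v(x, c) = 12 + 31*c
O = -8737787/3 (O = -4 + (-560/3 - 457)*(4606 + (12 + 31*(-3))) = -4 - 1931*(4606 + (12 - 93))/3 = -4 - 1931*(4606 - 81)/3 = -4 - 1931/3*4525 = -4 - 8737775/3 = -8737787/3 ≈ -2.9126e+6)
1/O = 1/(-8737787/3) = -3/8737787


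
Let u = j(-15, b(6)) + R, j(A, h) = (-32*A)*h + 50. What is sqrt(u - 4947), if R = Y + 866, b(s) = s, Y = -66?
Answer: I*sqrt(1217) ≈ 34.885*I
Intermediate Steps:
R = 800 (R = -66 + 866 = 800)
j(A, h) = 50 - 32*A*h (j(A, h) = -32*A*h + 50 = 50 - 32*A*h)
u = 3730 (u = (50 - 32*(-15)*6) + 800 = (50 + 2880) + 800 = 2930 + 800 = 3730)
sqrt(u - 4947) = sqrt(3730 - 4947) = sqrt(-1217) = I*sqrt(1217)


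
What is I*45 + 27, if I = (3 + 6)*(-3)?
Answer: -1188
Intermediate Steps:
I = -27 (I = 9*(-3) = -27)
I*45 + 27 = -27*45 + 27 = -1215 + 27 = -1188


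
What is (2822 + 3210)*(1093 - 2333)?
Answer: -7479680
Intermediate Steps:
(2822 + 3210)*(1093 - 2333) = 6032*(-1240) = -7479680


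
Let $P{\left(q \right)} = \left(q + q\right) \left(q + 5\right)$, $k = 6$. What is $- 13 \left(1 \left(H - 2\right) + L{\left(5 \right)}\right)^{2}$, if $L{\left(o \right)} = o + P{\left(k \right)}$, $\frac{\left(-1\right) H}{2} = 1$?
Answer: $-229957$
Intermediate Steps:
$H = -2$ ($H = \left(-2\right) 1 = -2$)
$P{\left(q \right)} = 2 q \left(5 + q\right)$
$L{\left(o \right)} = 132 + o$ ($L{\left(o \right)} = o + 2 \cdot 6 \left(5 + 6\right) = o + 2 \cdot 6 \cdot 11 = o + 132 = 132 + o$)
$- 13 \left(1 \left(H - 2\right) + L{\left(5 \right)}\right)^{2} = - 13 \left(1 \left(-2 - 2\right) + \left(132 + 5\right)\right)^{2} = - 13 \left(1 \left(-4\right) + 137\right)^{2} = - 13 \left(-4 + 137\right)^{2} = - 13 \cdot 133^{2} = \left(-13\right) 17689 = -229957$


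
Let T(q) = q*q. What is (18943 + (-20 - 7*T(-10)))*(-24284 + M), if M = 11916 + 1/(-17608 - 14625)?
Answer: -7264740087135/32233 ≈ -2.2538e+8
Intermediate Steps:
T(q) = q²
M = 384088427/32233 (M = 11916 + 1/(-32233) = 11916 - 1/32233 = 384088427/32233 ≈ 11916.)
(18943 + (-20 - 7*T(-10)))*(-24284 + M) = (18943 + (-20 - 7*(-10)²))*(-24284 + 384088427/32233) = (18943 + (-20 - 7*100))*(-398657745/32233) = (18943 + (-20 - 700))*(-398657745/32233) = (18943 - 720)*(-398657745/32233) = 18223*(-398657745/32233) = -7264740087135/32233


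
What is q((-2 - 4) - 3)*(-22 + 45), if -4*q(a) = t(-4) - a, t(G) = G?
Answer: -115/4 ≈ -28.750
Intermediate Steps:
q(a) = 1 + a/4 (q(a) = -(-4 - a)/4 = 1 + a/4)
q((-2 - 4) - 3)*(-22 + 45) = (1 + ((-2 - 4) - 3)/4)*(-22 + 45) = (1 + (-6 - 3)/4)*23 = (1 + (¼)*(-9))*23 = (1 - 9/4)*23 = -5/4*23 = -115/4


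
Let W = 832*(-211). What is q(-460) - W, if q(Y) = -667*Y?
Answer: 482372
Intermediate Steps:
W = -175552
q(-460) - W = -667*(-460) - 1*(-175552) = 306820 + 175552 = 482372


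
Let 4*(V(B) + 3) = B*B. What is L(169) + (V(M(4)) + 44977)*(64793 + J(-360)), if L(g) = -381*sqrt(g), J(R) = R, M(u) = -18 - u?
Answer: 2905601182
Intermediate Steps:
V(B) = -3 + B**2/4 (V(B) = -3 + (B*B)/4 = -3 + B**2/4)
L(169) + (V(M(4)) + 44977)*(64793 + J(-360)) = -381*sqrt(169) + ((-3 + (-18 - 1*4)**2/4) + 44977)*(64793 - 360) = -381*13 + ((-3 + (-18 - 4)**2/4) + 44977)*64433 = -4953 + ((-3 + (1/4)*(-22)**2) + 44977)*64433 = -4953 + ((-3 + (1/4)*484) + 44977)*64433 = -4953 + ((-3 + 121) + 44977)*64433 = -4953 + (118 + 44977)*64433 = -4953 + 45095*64433 = -4953 + 2905606135 = 2905601182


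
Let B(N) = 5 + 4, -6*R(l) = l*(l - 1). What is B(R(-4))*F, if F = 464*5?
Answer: 20880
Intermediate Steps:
F = 2320
R(l) = -l*(-1 + l)/6 (R(l) = -l*(l - 1)/6 = -l*(-1 + l)/6)
B(N) = 9
B(R(-4))*F = 9*2320 = 20880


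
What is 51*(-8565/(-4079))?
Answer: 436815/4079 ≈ 107.09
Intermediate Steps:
51*(-8565/(-4079)) = 51*(-8565*(-1/4079)) = 51*(8565/4079) = 436815/4079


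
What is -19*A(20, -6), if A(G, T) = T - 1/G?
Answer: 2299/20 ≈ 114.95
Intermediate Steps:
-19*A(20, -6) = -19*(-6 - 1/20) = -19*(-121/20) = 2299/20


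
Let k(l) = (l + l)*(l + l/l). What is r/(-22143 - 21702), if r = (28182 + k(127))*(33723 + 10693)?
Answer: -2695784704/43845 ≈ -61484.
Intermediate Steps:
k(l) = 2*l*(1 + l) (k(l) = (2*l)*(l + 1) = (2*l)*(1 + l) = 2*l*(1 + l))
r = 2695784704 (r = (28182 + 2*127*(1 + 127))*(33723 + 10693) = (28182 + 2*127*128)*44416 = (28182 + 32512)*44416 = 60694*44416 = 2695784704)
r/(-22143 - 21702) = 2695784704/(-22143 - 21702) = 2695784704/(-43845) = 2695784704*(-1/43845) = -2695784704/43845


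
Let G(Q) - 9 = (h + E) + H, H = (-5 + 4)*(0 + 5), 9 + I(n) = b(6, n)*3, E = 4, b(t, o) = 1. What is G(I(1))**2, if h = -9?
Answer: 1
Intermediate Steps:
I(n) = -6 (I(n) = -9 + 1*3 = -9 + 3 = -6)
H = -5 (H = -1*5 = -5)
G(Q) = -1 (G(Q) = 9 + ((-9 + 4) - 5) = 9 + (-5 - 5) = 9 - 10 = -1)
G(I(1))**2 = (-1)**2 = 1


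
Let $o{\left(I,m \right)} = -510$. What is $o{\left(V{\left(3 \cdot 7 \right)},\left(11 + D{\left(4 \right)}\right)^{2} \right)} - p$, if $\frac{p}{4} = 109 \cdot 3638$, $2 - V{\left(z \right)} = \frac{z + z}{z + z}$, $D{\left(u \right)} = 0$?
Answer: $-1586678$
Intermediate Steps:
$V{\left(z \right)} = 1$ ($V{\left(z \right)} = 2 - \frac{z + z}{z + z} = 2 - \frac{2 z}{2 z} = 2 - 2 z \frac{1}{2 z} = 2 - 1 = 1$)
$p = 1586168$ ($p = 4 \cdot 109 \cdot 3638 = 4 \cdot 396542 = 1586168$)
$o{\left(V{\left(3 \cdot 7 \right)},\left(11 + D{\left(4 \right)}\right)^{2} \right)} - p = -510 - 1586168 = -1586678$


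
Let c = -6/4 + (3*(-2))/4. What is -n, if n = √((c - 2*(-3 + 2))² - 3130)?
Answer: -I*√3129 ≈ -55.937*I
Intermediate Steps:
c = -3 (c = -6*¼ - 6*¼ = -3/2 - 3/2 = -3)
n = I*√3129 (n = √((-3 - 2*(-3 + 2))² - 3130) = √((-3 - 2*(-1))² - 3130) = √((-3 + 2)² - 3130) = √((-1)² - 3130) = √(1 - 3130) = √(-3129) = I*√3129 ≈ 55.937*I)
-n = -I*√3129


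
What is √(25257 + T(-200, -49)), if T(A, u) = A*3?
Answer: √24657 ≈ 157.03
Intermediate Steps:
T(A, u) = 3*A
√(25257 + T(-200, -49)) = √(25257 + 3*(-200)) = √(25257 - 600) = √24657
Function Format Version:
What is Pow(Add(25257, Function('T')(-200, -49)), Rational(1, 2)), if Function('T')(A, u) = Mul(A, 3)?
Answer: Pow(24657, Rational(1, 2)) ≈ 157.03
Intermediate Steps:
Function('T')(A, u) = Mul(3, A)
Pow(Add(25257, Function('T')(-200, -49)), Rational(1, 2)) = Pow(Add(25257, Mul(3, -200)), Rational(1, 2)) = Pow(Add(25257, -600), Rational(1, 2)) = Pow(24657, Rational(1, 2))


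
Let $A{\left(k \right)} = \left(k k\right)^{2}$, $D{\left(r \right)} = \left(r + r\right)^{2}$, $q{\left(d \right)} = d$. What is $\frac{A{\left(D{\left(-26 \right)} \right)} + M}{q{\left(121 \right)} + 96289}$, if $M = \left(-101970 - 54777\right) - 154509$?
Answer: $\frac{5345972822020}{9641} \approx 5.545 \cdot 10^{8}$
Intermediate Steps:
$M = -311256$ ($M = -156747 - 154509 = -311256$)
$D{\left(r \right)} = 4 r^{2}$ ($D{\left(r \right)} = \left(2 r\right)^{2} = 4 r^{2}$)
$A{\left(k \right)} = k^{4}$ ($A{\left(k \right)} = \left(k^{2}\right)^{2} = k^{4}$)
$\frac{A{\left(D{\left(-26 \right)} \right)} + M}{q{\left(121 \right)} + 96289} = \frac{\left(4 \left(-26\right)^{2}\right)^{4} - 311256}{121 + 96289} = \frac{\left(4 \cdot 676\right)^{4} - 311256}{96410} = \left(2704^{4} - 311256\right) \frac{1}{96410} = \left(53459728531456 - 311256\right) \frac{1}{96410} = 53459728220200 \cdot \frac{1}{96410} = \frac{5345972822020}{9641}$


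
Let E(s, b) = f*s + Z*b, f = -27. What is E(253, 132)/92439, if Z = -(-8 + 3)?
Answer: -2057/30813 ≈ -0.066758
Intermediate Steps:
Z = 5 (Z = -1*(-5) = 5)
E(s, b) = -27*s + 5*b
E(253, 132)/92439 = (-27*253 + 5*132)/92439 = (-6831 + 660)*(1/92439) = -6171*1/92439 = -2057/30813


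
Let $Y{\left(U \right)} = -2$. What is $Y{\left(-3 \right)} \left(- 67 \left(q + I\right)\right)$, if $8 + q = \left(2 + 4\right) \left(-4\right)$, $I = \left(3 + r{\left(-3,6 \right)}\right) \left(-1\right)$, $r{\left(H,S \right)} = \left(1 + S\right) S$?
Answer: $-10318$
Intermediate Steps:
$r{\left(H,S \right)} = S \left(1 + S\right)$
$I = -45$ ($I = \left(3 + 6 \left(1 + 6\right)\right) \left(-1\right) = \left(3 + 6 \cdot 7\right) \left(-1\right) = \left(3 + 42\right) \left(-1\right) = 45 \left(-1\right) = -45$)
$q = -32$ ($q = -8 + \left(2 + 4\right) \left(-4\right) = -8 + 6 \left(-4\right) = -8 - 24 = -32$)
$Y{\left(-3 \right)} \left(- 67 \left(q + I\right)\right) = - 2 \left(- 67 \left(-32 - 45\right)\right) = - 2 \left(\left(-67\right) \left(-77\right)\right) = \left(-2\right) 5159 = -10318$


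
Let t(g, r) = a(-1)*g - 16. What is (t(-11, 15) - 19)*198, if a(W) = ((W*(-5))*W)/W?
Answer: -17820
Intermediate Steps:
a(W) = -5*W (a(W) = ((-5*W)*W)/W = (-5*W²)/W = -5*W)
t(g, r) = -16 + 5*g (t(g, r) = (-5*(-1))*g - 16 = 5*g - 16 = -16 + 5*g)
(t(-11, 15) - 19)*198 = ((-16 + 5*(-11)) - 19)*198 = ((-16 - 55) - 19)*198 = (-71 - 19)*198 = -90*198 = -17820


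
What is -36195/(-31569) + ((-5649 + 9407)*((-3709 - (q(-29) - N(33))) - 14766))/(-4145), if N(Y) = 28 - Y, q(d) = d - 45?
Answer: 727923267629/43617835 ≈ 16689.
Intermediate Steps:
q(d) = -45 + d
-36195/(-31569) + ((-5649 + 9407)*((-3709 - (q(-29) - N(33))) - 14766))/(-4145) = -36195/(-31569) + ((-5649 + 9407)*((-3709 - ((-45 - 29) - (28 - 1*33))) - 14766))/(-4145) = -36195*(-1/31569) + (3758*((-3709 - (-74 - (28 - 33))) - 14766))*(-1/4145) = 12065/10523 + (3758*((-3709 - (-74 - 1*(-5))) - 14766))*(-1/4145) = 12065/10523 + (3758*((-3709 - (-74 + 5)) - 14766))*(-1/4145) = 12065/10523 + (3758*((-3709 - 1*(-69)) - 14766))*(-1/4145) = 12065/10523 + (3758*((-3709 + 69) - 14766))*(-1/4145) = 12065/10523 + (3758*(-3640 - 14766))*(-1/4145) = 12065/10523 + (3758*(-18406))*(-1/4145) = 12065/10523 - 69169748*(-1/4145) = 12065/10523 + 69169748/4145 = 727923267629/43617835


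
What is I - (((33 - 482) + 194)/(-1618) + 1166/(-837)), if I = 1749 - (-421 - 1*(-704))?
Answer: 1987027109/1354266 ≈ 1467.2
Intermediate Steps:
I = 1466 (I = 1749 - (-421 + 704) = 1749 - 1*283 = 1749 - 283 = 1466)
I - (((33 - 482) + 194)/(-1618) + 1166/(-837)) = 1466 - (((33 - 482) + 194)/(-1618) + 1166/(-837)) = 1466 - ((-449 + 194)*(-1/1618) + 1166*(-1/837)) = 1466 - (-255*(-1/1618) - 1166/837) = 1466 - (255/1618 - 1166/837) = 1466 - 1*(-1673153/1354266) = 1466 + 1673153/1354266 = 1987027109/1354266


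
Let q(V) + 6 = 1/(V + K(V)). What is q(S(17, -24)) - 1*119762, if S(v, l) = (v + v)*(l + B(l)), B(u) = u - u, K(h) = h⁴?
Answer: -53100844933234559/443364211920 ≈ -1.1977e+5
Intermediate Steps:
B(u) = 0
S(v, l) = 2*l*v (S(v, l) = (v + v)*(l + 0) = (2*v)*l = 2*l*v)
q(V) = -6 + 1/(V + V⁴)
q(S(17, -24)) - 1*119762 = (1 - 12*(-24)*17 - 6*(2*(-24)*17)⁴)/(2*(-24)*17 + (2*(-24)*17)⁴) - 1*119762 = (1 - 6*(-816) - 6*(-816)⁴)/(-816 + (-816)⁴) - 119762 = (1 + 4896 - 6*443364212736)/(-816 + 443364212736) - 119762 = (1 + 4896 - 2660185276416)/443364211920 - 119762 = (1/443364211920)*(-2660185271519) - 119762 = -2660185271519/443364211920 - 119762 = -53100844933234559/443364211920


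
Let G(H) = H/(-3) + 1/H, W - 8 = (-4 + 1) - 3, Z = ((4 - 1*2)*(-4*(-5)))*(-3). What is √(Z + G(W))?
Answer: I*√4326/6 ≈ 10.962*I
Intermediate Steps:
Z = -120 (Z = ((4 - 2)*20)*(-3) = (2*20)*(-3) = 40*(-3) = -120)
W = 2 (W = 8 + ((-4 + 1) - 3) = 8 + (-3 - 3) = 8 - 6 = 2)
G(H) = 1/H - H/3 (G(H) = H*(-⅓) + 1/H = -H/3 + 1/H = 1/H - H/3)
√(Z + G(W)) = √(-120 + (1/2 - ⅓*2)) = √(-120 + (½ - ⅔)) = √(-120 - ⅙) = √(-721/6) = I*√4326/6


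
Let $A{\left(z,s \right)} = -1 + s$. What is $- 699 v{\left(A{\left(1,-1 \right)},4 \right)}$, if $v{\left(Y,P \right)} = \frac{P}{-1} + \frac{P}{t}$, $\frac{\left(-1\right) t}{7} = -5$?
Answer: $\frac{95064}{35} \approx 2716.1$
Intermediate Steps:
$t = 35$ ($t = \left(-7\right) \left(-5\right) = 35$)
$v{\left(Y,P \right)} = - \frac{34 P}{35}$ ($v{\left(Y,P \right)} = \frac{P}{-1} + \frac{P}{35} = P \left(-1\right) + P \frac{1}{35} = - P + \frac{P}{35} = - \frac{34 P}{35}$)
$- 699 v{\left(A{\left(1,-1 \right)},4 \right)} = - 699 \left(\left(- \frac{34}{35}\right) 4\right) = \left(-699\right) \left(- \frac{136}{35}\right) = \frac{95064}{35}$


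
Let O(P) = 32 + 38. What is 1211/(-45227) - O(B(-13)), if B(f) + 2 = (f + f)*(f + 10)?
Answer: -452443/6461 ≈ -70.027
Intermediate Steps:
B(f) = -2 + 2*f*(10 + f) (B(f) = -2 + (f + f)*(f + 10) = -2 + (2*f)*(10 + f) = -2 + 2*f*(10 + f))
O(P) = 70
1211/(-45227) - O(B(-13)) = 1211/(-45227) - 1*70 = 1211*(-1/45227) - 70 = -173/6461 - 70 = -452443/6461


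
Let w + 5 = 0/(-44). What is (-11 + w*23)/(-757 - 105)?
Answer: 63/431 ≈ 0.14617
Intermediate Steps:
w = -5 (w = -5 + 0/(-44) = -5 + 0*(-1/44) = -5 + 0 = -5)
(-11 + w*23)/(-757 - 105) = (-11 - 5*23)/(-757 - 105) = (-11 - 115)/(-862) = -126*(-1/862) = 63/431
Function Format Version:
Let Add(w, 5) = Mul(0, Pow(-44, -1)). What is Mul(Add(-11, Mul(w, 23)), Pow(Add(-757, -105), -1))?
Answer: Rational(63, 431) ≈ 0.14617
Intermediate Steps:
w = -5 (w = Add(-5, Mul(0, Pow(-44, -1))) = Add(-5, Mul(0, Rational(-1, 44))) = Add(-5, 0) = -5)
Mul(Add(-11, Mul(w, 23)), Pow(Add(-757, -105), -1)) = Mul(Add(-11, Mul(-5, 23)), Pow(Add(-757, -105), -1)) = Mul(Add(-11, -115), Pow(-862, -1)) = Mul(-126, Rational(-1, 862)) = Rational(63, 431)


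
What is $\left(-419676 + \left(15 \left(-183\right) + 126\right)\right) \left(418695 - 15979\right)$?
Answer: $-170064953220$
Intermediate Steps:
$\left(-419676 + \left(15 \left(-183\right) + 126\right)\right) \left(418695 - 15979\right) = \left(-419676 + \left(-2745 + 126\right)\right) 402716 = \left(-419676 - 2619\right) 402716 = \left(-422295\right) 402716 = -170064953220$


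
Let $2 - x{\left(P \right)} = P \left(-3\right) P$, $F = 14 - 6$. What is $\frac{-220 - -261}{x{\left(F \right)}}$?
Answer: $\frac{41}{194} \approx 0.21134$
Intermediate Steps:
$F = 8$ ($F = 14 - 6 = 8$)
$x{\left(P \right)} = 2 + 3 P^{2}$ ($x{\left(P \right)} = 2 - P \left(-3\right) P = 2 - - 3 P P = 2 - - 3 P^{2} = 2 + 3 P^{2}$)
$\frac{-220 - -261}{x{\left(F \right)}} = \frac{-220 - -261}{2 + 3 \cdot 8^{2}} = \frac{-220 + 261}{2 + 3 \cdot 64} = \frac{41}{2 + 192} = \frac{41}{194}$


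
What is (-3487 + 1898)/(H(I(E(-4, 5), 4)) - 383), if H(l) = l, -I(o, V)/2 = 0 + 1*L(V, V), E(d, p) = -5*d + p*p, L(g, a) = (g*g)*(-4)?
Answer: 1589/255 ≈ 6.2314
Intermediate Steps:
L(g, a) = -4*g² (L(g, a) = g²*(-4) = -4*g²)
E(d, p) = p² - 5*d (E(d, p) = -5*d + p² = p² - 5*d)
I(o, V) = 8*V² (I(o, V) = -2*(0 + 1*(-4*V²)) = -2*(0 - 4*V²) = -(-8)*V² = 8*V²)
(-3487 + 1898)/(H(I(E(-4, 5), 4)) - 383) = (-3487 + 1898)/(8*4² - 383) = -1589/(8*16 - 383) = -1589/(128 - 383) = -1589/(-255) = -1589*(-1/255) = 1589/255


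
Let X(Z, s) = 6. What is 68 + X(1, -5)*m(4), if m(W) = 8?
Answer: 116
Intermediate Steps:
68 + X(1, -5)*m(4) = 68 + 6*8 = 68 + 48 = 116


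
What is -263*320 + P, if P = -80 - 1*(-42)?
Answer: -84198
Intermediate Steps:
P = -38 (P = -80 + 42 = -38)
-263*320 + P = -263*320 - 38 = -84160 - 38 = -84198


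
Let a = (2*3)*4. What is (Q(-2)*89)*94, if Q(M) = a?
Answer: 200784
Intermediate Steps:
a = 24 (a = 6*4 = 24)
Q(M) = 24
(Q(-2)*89)*94 = (24*89)*94 = 2136*94 = 200784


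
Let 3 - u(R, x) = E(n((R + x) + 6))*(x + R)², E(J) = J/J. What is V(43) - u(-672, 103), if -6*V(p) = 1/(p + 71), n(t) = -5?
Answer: 221450471/684 ≈ 3.2376e+5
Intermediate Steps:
E(J) = 1
V(p) = -1/(6*(71 + p)) (V(p) = -1/(6*(p + 71)) = -1/(6*(71 + p)))
u(R, x) = 3 - (R + x)² (u(R, x) = 3 - (x + R)² = 3 - (R + x)²)
V(43) - u(-672, 103) = -1/(426 + 6*43) - (3 - (-672 + 103)²) = -1/(426 + 258) - (3 - 1*(-569)²) = -1/684 - (3 - 1*323761) = -1*1/684 - (3 - 323761) = -1/684 - 1*(-323758) = -1/684 + 323758 = 221450471/684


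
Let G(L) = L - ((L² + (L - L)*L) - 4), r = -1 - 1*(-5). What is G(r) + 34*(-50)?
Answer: -1708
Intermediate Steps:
r = 4 (r = -1 + 5 = 4)
G(L) = 4 + L - L² (G(L) = L - ((L² + 0*L) - 4) = L - ((L² + 0) - 4) = L - (L² - 4) = L - (-4 + L²) = L + (4 - L²) = 4 + L - L²)
G(r) + 34*(-50) = (4 + 4 - 1*4²) + 34*(-50) = (4 + 4 - 1*16) - 1700 = (4 + 4 - 16) - 1700 = -8 - 1700 = -1708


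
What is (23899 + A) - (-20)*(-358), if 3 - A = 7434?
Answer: 9308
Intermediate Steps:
A = -7431 (A = 3 - 1*7434 = 3 - 7434 = -7431)
(23899 + A) - (-20)*(-358) = (23899 - 7431) - (-20)*(-358) = 16468 - 1*7160 = 16468 - 7160 = 9308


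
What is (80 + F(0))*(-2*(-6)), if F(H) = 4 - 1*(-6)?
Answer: 1080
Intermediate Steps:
F(H) = 10 (F(H) = 4 + 6 = 10)
(80 + F(0))*(-2*(-6)) = (80 + 10)*(-2*(-6)) = 90*12 = 1080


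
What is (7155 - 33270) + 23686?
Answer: -2429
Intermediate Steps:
(7155 - 33270) + 23686 = -26115 + 23686 = -2429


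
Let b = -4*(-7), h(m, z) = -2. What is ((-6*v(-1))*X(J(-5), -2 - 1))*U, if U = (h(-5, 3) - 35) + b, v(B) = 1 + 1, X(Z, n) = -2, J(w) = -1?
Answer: -216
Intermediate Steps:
b = 28
v(B) = 2
U = -9 (U = (-2 - 35) + 28 = -37 + 28 = -9)
((-6*v(-1))*X(J(-5), -2 - 1))*U = (-6*2*(-2))*(-9) = -12*(-2)*(-9) = 24*(-9) = -216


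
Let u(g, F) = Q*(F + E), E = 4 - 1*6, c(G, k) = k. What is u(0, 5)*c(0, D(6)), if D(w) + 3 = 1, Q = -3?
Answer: 18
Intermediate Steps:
D(w) = -2 (D(w) = -3 + 1 = -2)
E = -2 (E = 4 - 6 = -2)
u(g, F) = 6 - 3*F (u(g, F) = -3*(F - 2) = -3*(-2 + F) = 6 - 3*F)
u(0, 5)*c(0, D(6)) = (6 - 3*5)*(-2) = (6 - 15)*(-2) = -9*(-2) = 18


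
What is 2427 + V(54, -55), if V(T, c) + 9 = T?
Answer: 2472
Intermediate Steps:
V(T, c) = -9 + T
2427 + V(54, -55) = 2427 + (-9 + 54) = 2427 + 45 = 2472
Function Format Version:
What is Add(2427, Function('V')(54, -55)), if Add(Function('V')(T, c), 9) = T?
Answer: 2472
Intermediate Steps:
Function('V')(T, c) = Add(-9, T)
Add(2427, Function('V')(54, -55)) = Add(2427, Add(-9, 54)) = Add(2427, 45) = 2472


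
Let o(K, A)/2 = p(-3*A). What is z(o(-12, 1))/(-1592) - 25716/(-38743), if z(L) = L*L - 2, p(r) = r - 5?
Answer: 15549575/30839428 ≈ 0.50421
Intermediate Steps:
p(r) = -5 + r
o(K, A) = -10 - 6*A (o(K, A) = 2*(-5 - 3*A) = -10 - 6*A)
z(L) = -2 + L² (z(L) = L² - 2 = -2 + L²)
z(o(-12, 1))/(-1592) - 25716/(-38743) = (-2 + (-10 - 6*1)²)/(-1592) - 25716/(-38743) = (-2 + (-10 - 6)²)*(-1/1592) - 25716*(-1/38743) = (-2 + (-16)²)*(-1/1592) + 25716/38743 = (-2 + 256)*(-1/1592) + 25716/38743 = 254*(-1/1592) + 25716/38743 = -127/796 + 25716/38743 = 15549575/30839428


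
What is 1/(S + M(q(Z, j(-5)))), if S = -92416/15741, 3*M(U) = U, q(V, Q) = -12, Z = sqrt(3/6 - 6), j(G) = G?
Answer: -15741/155380 ≈ -0.10131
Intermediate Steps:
Z = I*sqrt(22)/2 (Z = sqrt(3*(1/6) - 6) = sqrt(1/2 - 6) = sqrt(-11/2) = I*sqrt(22)/2 ≈ 2.3452*I)
M(U) = U/3
S = -92416/15741 (S = -92416*1/15741 = -92416/15741 ≈ -5.8710)
1/(S + M(q(Z, j(-5)))) = 1/(-92416/15741 + (1/3)*(-12)) = 1/(-92416/15741 - 4) = 1/(-155380/15741) = -15741/155380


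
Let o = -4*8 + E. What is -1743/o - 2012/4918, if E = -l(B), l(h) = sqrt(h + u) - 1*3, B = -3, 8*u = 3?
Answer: 987571090/16595791 - 3486*I*sqrt(42)/6749 ≈ 59.507 - 3.3474*I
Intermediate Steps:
u = 3/8 (u = (1/8)*3 = 3/8 ≈ 0.37500)
l(h) = -3 + sqrt(3/8 + h) (l(h) = sqrt(h + 3/8) - 1*3 = sqrt(3/8 + h) - 3 = -3 + sqrt(3/8 + h))
E = 3 - I*sqrt(42)/4 (E = -(-3 + sqrt(6 + 16*(-3))/4) = -(-3 + sqrt(6 - 48)/4) = -(-3 + sqrt(-42)/4) = -(-3 + (I*sqrt(42))/4) = -(-3 + I*sqrt(42)/4) = 3 - I*sqrt(42)/4 ≈ 3.0 - 1.6202*I)
o = -29 - I*sqrt(42)/4 (o = -4*8 + (3 - I*sqrt(42)/4) = -32 + (3 - I*sqrt(42)/4) = -29 - I*sqrt(42)/4 ≈ -29.0 - 1.6202*I)
-1743/o - 2012/4918 = -1743/(-29 - I*sqrt(42)/4) - 2012/4918 = -1743/(-29 - I*sqrt(42)/4) - 2012*1/4918 = -1743/(-29 - I*sqrt(42)/4) - 1006/2459 = -1006/2459 - 1743/(-29 - I*sqrt(42)/4)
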